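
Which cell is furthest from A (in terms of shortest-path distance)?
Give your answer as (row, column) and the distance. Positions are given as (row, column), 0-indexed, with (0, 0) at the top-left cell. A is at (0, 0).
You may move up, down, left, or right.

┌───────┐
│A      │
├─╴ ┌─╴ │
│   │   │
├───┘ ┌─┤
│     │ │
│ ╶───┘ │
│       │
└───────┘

Computing BFS distances from A to all cells:
Furthest cell: (2, 3)
Distance: 13 steps

Path from A to the furthest cell:

┌───────┐
│A → → ↓│
├─╴ ┌─╴ │
│   │↓ ↲│
├───┘ ┌─┤
│↓ ← ↲│B│
│ ╶───┘ │
│↳ → → ↑│
└───────┘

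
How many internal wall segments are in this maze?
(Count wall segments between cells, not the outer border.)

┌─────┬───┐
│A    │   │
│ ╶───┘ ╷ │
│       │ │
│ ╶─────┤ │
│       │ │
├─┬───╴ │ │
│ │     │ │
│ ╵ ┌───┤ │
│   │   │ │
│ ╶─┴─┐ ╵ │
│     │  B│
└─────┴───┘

Counting internal wall segments:
Total internal walls: 20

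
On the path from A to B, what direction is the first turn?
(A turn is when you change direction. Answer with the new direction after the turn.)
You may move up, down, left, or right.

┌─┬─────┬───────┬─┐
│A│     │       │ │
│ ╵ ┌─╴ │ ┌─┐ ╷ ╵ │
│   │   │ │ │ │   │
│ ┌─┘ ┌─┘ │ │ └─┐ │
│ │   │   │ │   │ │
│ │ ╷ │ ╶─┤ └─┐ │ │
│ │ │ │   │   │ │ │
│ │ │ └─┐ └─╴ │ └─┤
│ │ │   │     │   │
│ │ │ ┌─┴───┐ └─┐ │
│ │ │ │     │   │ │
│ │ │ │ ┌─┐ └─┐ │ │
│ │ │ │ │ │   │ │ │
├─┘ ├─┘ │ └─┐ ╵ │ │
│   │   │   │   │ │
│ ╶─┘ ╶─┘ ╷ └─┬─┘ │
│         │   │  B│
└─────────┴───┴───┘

Directions: down, right, up, right, right, down, left, down, left, down, down, down, down, down, left, down, right, right, up, right, up, up, right, right, down, right, down, right, up, up, left, up, left, left, up, left, up, right, up, up, right, right, down, down, right, down, down, right, down, down, down, down
First turn direction: right

Solution:

┌─┬─────┬───────┬─┐
│A│↱ → ↓│↱ → ↓  │ │
│ ╵ ┌─╴ │ ┌─┐ ╷ ╵ │
│↳ ↑│↓ ↲│↑│ │↓│   │
│ ┌─┘ ┌─┘ │ │ └─┐ │
│ │↓ ↲│↱ ↑│ │↳ ↓│ │
│ │ ╷ │ ╶─┤ └─┐ │ │
│ │↓│ │↑ ↰│   │↓│ │
│ │ │ └─┐ └─╴ │ └─┤
│ │↓│   │↑ ← ↰│↳ ↓│
│ │ │ ┌─┴───┐ └─┐ │
│ │↓│ │↱ → ↓│↑ ↰│↓│
│ │ │ │ ┌─┐ └─┐ │ │
│ │↓│ │↑│ │↳ ↓│↑│↓│
├─┘ ├─┘ │ └─┐ ╵ │ │
│↓ ↲│↱ ↑│   │↳ ↑│↓│
│ ╶─┘ ╶─┘ ╷ └─┬─┘ │
│↳ → ↑    │   │  B│
└─────────┴───┴───┘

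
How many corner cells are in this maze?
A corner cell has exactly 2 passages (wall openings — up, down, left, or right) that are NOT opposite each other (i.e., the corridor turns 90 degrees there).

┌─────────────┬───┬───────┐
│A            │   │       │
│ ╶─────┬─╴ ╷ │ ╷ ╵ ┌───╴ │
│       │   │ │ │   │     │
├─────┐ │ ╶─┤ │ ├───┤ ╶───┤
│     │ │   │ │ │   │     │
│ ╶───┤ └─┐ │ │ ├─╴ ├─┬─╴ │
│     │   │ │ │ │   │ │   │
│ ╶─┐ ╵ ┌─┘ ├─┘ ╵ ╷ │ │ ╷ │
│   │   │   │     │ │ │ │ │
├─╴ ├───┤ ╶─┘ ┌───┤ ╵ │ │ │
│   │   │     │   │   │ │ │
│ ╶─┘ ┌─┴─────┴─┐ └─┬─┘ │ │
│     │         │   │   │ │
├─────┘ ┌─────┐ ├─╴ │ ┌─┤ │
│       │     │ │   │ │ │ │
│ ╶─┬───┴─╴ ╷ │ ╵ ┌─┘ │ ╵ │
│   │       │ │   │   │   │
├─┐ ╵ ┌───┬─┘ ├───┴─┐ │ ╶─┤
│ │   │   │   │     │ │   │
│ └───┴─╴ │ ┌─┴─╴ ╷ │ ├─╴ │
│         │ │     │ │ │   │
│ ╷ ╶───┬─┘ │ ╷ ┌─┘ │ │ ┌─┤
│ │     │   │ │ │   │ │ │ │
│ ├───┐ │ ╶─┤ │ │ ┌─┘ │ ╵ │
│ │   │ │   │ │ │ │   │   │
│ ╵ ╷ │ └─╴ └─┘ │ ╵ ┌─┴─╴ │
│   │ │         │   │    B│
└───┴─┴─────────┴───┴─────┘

Counting corner cells (2 non-opposite passages):
Total corners: 92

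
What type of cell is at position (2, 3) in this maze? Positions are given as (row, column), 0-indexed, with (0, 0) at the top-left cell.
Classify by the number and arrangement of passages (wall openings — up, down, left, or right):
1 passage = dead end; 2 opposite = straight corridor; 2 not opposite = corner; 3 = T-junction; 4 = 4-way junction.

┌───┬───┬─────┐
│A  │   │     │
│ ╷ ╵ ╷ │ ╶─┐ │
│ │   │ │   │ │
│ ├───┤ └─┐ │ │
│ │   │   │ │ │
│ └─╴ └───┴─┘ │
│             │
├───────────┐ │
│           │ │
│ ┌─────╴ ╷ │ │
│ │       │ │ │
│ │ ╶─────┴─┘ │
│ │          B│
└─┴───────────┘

Checking cell at (2, 3):
Number of passages: 2
Cell type: corner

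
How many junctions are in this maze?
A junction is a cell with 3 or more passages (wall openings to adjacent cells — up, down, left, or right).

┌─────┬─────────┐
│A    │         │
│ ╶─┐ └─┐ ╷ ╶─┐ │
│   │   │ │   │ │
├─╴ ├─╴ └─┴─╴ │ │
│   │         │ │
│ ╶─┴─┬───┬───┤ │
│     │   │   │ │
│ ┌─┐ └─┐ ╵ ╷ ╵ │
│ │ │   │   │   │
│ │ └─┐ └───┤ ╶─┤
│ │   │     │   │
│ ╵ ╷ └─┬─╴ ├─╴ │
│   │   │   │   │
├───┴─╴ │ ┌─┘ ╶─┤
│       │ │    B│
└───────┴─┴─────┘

Checking each cell for number of passages:

Junctions found (3+ passages):
  (0, 4): 3 passages
  (0, 5): 3 passages
  (2, 3): 3 passages
  (3, 0): 3 passages
  (4, 6): 3 passages
  (5, 1): 3 passages
  (7, 6): 3 passages
Total junctions: 7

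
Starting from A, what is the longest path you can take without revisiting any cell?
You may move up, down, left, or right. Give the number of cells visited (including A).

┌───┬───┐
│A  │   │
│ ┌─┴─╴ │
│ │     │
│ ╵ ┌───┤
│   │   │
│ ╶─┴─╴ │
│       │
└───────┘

Finding longest simple path using DFS:
Start: (0, 0)
Longest path visits 9 cells
Path: A → down → down → down → right → right → right → up → left

Solution:

┌───┬───┐
│A  │   │
│ ┌─┴─╴ │
│↓│     │
│ ╵ ┌───┤
│↓  │B ↰│
│ ╶─┴─╴ │
│↳ → → ↑│
└───────┘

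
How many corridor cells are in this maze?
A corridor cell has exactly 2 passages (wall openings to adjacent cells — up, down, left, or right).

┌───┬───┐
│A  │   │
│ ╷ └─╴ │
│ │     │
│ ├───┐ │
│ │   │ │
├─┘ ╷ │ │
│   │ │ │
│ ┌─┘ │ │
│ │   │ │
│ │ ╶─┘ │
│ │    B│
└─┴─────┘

Counting cells with exactly 2 passages:
Total corridor cells: 20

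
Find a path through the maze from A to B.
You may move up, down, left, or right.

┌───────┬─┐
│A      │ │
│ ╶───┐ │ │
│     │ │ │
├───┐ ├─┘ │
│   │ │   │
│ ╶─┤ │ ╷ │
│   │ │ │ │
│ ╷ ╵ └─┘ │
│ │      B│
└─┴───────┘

Finding the shortest path through the maze:
Path length: 8 steps
Directions: down → right → right → down → down → down → right → right

Solution:

┌───────┬─┐
│A      │ │
│ ╶───┐ │ │
│↳ → ↓│ │ │
├───┐ ├─┘ │
│   │↓│   │
│ ╶─┤ │ ╷ │
│   │↓│ │ │
│ ╷ ╵ └─┘ │
│ │  ↳ → B│
└─┴───────┘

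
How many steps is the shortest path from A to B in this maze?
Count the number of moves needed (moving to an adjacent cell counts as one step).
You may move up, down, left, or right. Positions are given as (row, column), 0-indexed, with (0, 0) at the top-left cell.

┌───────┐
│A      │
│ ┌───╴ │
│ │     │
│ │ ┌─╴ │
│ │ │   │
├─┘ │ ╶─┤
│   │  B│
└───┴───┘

Using BFS to find shortest path:
Start: (0, 0), End: (3, 3)
Path found:
(0,0) → (0,1) → (0,2) → (0,3) → (1,3) → (2,3) → (2,2) → (3,2) → (3,3)
Number of steps: 8

Solution:

┌───────┐
│A → → ↓│
│ ┌───╴ │
│ │    ↓│
│ │ ┌─╴ │
│ │ │↓ ↲│
├─┘ │ ╶─┤
│   │↳ B│
└───┴───┘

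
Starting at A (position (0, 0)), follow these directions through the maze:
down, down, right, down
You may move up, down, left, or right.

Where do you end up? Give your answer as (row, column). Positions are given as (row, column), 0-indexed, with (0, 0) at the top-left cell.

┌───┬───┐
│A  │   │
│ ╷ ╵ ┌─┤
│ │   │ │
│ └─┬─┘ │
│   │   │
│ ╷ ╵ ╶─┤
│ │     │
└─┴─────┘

Following directions step by step:
Start: (0, 0)
  down: (0, 0) → (1, 0)
  down: (1, 0) → (2, 0)
  right: (2, 0) → (2, 1)
  down: (2, 1) → (3, 1)
Final position: (3, 1)

Path taken:

┌───┬───┐
│A  │   │
│ ╷ ╵ ┌─┤
│↓│   │ │
│ └─┬─┘ │
│↳ ↓│   │
│ ╷ ╵ ╶─┤
│ │B    │
└─┴─────┘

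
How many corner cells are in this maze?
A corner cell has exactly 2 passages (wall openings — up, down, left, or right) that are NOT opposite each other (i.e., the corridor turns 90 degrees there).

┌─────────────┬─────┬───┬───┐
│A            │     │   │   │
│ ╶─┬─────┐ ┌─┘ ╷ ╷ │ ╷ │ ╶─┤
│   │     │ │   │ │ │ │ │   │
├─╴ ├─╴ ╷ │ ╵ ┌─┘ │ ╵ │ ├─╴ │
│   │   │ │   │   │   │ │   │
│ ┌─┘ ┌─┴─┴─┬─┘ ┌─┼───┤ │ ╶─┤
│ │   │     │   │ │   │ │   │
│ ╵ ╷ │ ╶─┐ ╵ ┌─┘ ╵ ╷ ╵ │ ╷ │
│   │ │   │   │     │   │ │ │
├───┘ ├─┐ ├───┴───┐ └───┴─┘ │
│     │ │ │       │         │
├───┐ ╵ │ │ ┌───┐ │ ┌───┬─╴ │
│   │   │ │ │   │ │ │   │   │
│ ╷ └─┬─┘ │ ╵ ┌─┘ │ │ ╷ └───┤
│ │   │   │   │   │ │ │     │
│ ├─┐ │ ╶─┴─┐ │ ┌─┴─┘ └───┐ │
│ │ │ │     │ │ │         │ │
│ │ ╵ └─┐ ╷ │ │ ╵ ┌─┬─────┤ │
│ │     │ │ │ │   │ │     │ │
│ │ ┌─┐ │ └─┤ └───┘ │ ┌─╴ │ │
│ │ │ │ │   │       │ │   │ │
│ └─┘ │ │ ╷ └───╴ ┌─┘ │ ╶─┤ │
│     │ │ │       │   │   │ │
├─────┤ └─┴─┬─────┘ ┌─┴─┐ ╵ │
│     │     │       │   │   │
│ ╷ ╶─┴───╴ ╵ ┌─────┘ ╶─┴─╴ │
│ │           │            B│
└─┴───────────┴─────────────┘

Counting corner cells (2 non-opposite passages):
Total corners: 91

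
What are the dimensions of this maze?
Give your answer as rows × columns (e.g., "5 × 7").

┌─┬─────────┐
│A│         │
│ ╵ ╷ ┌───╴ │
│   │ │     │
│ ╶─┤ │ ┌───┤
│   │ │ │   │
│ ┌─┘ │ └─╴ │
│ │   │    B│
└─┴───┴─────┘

Counting the maze dimensions:
Rows (vertical): 4
Columns (horizontal): 6
Dimensions: 4 × 6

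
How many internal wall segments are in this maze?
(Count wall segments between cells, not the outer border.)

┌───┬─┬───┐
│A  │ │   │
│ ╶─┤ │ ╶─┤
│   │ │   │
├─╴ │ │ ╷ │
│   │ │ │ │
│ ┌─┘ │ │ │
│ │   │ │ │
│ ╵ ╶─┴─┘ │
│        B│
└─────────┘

Counting internal wall segments:
Total internal walls: 16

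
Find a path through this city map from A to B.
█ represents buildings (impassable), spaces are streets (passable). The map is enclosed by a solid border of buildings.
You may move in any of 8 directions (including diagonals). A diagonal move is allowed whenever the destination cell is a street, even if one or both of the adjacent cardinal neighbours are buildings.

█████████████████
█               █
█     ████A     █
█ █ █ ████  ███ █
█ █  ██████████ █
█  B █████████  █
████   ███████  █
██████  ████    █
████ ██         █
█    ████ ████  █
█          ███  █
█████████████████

Finding the shortest path from A to B:
Movement: 8-directional
Path length: 8 steps
Directions: up-left → left → left → left → down-left → down → down-left → down-left

Solution:

█████████████████
█     ↙←←←      █
█    ↓████A     █
█ █ █↙████  ███ █
█ █ ↙██████████ █
█  B █████████  █
████   ███████  █
██████  ████    █
████ ██         █
█    ████ ████  █
█          ███  █
█████████████████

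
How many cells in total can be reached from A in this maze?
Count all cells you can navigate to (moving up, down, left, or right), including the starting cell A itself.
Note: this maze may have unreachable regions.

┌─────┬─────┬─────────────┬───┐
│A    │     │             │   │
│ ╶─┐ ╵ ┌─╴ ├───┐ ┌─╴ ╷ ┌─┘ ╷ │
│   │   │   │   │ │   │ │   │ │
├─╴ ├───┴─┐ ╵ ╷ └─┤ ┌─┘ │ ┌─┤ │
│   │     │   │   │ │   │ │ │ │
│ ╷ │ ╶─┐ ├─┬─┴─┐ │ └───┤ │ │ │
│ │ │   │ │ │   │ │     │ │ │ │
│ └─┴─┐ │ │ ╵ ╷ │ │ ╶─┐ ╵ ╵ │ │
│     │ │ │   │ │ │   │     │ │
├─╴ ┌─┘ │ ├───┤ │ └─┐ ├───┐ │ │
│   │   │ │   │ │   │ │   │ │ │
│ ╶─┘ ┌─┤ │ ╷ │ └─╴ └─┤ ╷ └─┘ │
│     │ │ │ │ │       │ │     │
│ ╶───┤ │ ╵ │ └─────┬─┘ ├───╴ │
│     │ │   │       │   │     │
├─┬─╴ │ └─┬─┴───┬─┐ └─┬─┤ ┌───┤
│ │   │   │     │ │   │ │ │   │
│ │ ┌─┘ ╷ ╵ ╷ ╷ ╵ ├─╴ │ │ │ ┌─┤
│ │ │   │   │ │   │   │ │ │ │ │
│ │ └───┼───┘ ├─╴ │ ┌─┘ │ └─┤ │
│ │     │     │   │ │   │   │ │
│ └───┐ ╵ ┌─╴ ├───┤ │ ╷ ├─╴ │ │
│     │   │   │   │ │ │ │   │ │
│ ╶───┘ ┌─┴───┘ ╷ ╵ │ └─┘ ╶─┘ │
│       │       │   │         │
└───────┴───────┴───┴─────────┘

Using BFS/flood-fill to find all reachable cells from A:
Maze size: 13 × 15 = 195 total cells
71 cell(s) are walled off and cannot be reached from A.
Reachable cells: 124

Reachable region (· marks reachable cells):

┌─────┬─────┬─────────────┬───┐
│A · ·│· · ·│             │   │
│ ╶─┐ ╵ ┌─╴ ├───┐ ┌─╴ ╷ ┌─┘ ╷ │
│· ·│· ·│· ·│· ·│ │   │ │   │ │
├─╴ ├───┴─┐ ╵ ╷ └─┤ ┌─┘ │ ┌─┤ │
│· ·│· · ·│· ·│· ·│ │   │ │ │ │
│ ╷ │ ╶─┐ ├─┬─┴─┐ │ └───┤ │ │ │
│·│·│· ·│·│·│· ·│·│     │ │ │ │
│ └─┴─┐ │ │ ╵ ╷ │ │ ╶─┐ ╵ ╵ │ │
│· · ·│·│·│· ·│·│·│   │     │ │
├─╴ ┌─┘ │ ├───┤ │ └─┐ ├───┐ │ │
│· ·│· ·│·│· ·│·│· ·│ │   │ │ │
│ ╶─┘ ┌─┤ │ ╷ │ └─╴ └─┤ ╷ └─┘ │
│· · ·│·│·│·│·│· · · ·│ │     │
│ ╶───┤ │ ╵ │ └─────┬─┘ ├───╴ │
│· · ·│·│· ·│· · · ·│   │     │
├─┬─╴ │ └─┬─┴───┬─┐ └─┬─┤ ┌───┤
│·│· ·│· ·│· · ·│·│· ·│ │ │   │
│ │ ┌─┘ ╷ ╵ ╷ ╷ ╵ ├─╴ │ │ │ ┌─┤
│·│·│· ·│· ·│·│· ·│· ·│ │ │ │ │
│ │ └───┼───┘ ├─╴ │ ┌─┘ │ └─┤ │
│·│· · ·│· · ·│· ·│·│   │   │ │
│ └───┐ ╵ ┌─╴ ├───┤ │ ╷ ├─╴ │ │
│· · ·│· ·│· ·│· ·│·│ │ │   │ │
│ ╶───┘ ┌─┴───┘ ╷ ╵ │ └─┘ ╶─┘ │
│· · · ·│· · · ·│· ·│         │
└───────┴───────┴───┴─────────┘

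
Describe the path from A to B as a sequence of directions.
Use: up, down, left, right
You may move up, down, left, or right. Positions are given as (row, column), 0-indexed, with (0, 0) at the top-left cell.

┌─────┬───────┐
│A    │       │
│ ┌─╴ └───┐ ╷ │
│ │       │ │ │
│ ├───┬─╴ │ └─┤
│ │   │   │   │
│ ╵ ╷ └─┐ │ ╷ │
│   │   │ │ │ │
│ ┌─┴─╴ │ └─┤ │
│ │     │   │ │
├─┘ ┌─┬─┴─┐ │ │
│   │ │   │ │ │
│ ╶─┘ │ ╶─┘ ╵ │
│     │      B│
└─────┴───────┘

Finding the path and converting it to directions:
Path through cells: (0,0) → (0,1) → (0,2) → (1,2) → (1,3) → (1,4) → (2,4) → (3,4) → (4,4) → (4,5) → (5,5) → (6,5) → (6,6)
Directions: right, right, down, right, right, down, down, down, right, down, down, right

Solution:

┌─────┬───────┐
│A → ↓│       │
│ ┌─╴ └───┐ ╷ │
│ │  ↳ → ↓│ │ │
│ ├───┬─╴ │ └─┤
│ │   │  ↓│   │
│ ╵ ╷ └─┐ │ ╷ │
│   │   │↓│ │ │
│ ┌─┴─╴ │ └─┤ │
│ │     │↳ ↓│ │
├─┘ ┌─┬─┴─┐ │ │
│   │ │   │↓│ │
│ ╶─┘ │ ╶─┘ ╵ │
│     │    ↳ B│
└─────┴───────┘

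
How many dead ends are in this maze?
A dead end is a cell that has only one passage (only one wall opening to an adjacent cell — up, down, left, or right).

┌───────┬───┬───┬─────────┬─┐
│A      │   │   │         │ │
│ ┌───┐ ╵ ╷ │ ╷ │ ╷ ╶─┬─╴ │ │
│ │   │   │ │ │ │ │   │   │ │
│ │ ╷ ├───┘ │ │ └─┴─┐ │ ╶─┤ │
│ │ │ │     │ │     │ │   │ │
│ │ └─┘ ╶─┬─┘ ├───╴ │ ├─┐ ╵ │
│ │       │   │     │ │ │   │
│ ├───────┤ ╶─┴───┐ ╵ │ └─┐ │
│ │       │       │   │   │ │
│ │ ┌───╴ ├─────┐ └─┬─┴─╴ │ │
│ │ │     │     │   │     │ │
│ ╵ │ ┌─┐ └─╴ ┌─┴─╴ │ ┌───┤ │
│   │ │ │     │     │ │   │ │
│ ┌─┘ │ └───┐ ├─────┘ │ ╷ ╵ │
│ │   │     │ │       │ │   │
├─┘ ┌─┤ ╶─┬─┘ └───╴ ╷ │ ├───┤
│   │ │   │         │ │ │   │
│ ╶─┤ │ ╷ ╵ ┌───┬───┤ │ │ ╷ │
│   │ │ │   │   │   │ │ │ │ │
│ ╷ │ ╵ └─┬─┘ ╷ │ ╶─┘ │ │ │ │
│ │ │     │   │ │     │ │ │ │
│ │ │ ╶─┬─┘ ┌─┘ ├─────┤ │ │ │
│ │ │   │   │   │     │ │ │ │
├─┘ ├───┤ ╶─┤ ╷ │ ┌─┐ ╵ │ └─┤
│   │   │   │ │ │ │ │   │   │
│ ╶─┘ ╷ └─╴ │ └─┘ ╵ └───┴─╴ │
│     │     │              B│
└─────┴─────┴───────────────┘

Checking each cell for number of passages:

Dead ends found at positions:
  (0, 13)
  (1, 8)
  (2, 2)
  (3, 4)
  (3, 7)
  (3, 11)
  (5, 5)
  (5, 7)
  (6, 3)
  (6, 7)
  (7, 0)
  (7, 5)
  (7, 7)
  (8, 2)
  (9, 9)
  (10, 4)
  (11, 0)
  (11, 3)
  (11, 13)
  (12, 7)
  (12, 9)
Total dead ends: 21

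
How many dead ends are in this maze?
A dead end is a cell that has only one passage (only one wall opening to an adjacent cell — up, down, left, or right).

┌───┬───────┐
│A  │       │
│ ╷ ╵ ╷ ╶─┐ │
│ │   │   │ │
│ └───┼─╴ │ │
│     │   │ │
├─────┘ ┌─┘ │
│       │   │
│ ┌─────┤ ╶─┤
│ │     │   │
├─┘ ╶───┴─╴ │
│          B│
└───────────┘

Checking each cell for number of passages:

Dead ends found at positions:
  (2, 2)
  (4, 0)
  (4, 3)
  (5, 0)
Total dead ends: 4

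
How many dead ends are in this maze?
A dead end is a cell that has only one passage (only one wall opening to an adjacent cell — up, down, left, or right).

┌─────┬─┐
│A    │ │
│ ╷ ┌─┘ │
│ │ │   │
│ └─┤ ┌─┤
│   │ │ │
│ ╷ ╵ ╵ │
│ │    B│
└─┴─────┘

Checking each cell for number of passages:

Dead ends found at positions:
  (0, 2)
  (0, 3)
  (1, 1)
  (2, 3)
  (3, 0)
Total dead ends: 5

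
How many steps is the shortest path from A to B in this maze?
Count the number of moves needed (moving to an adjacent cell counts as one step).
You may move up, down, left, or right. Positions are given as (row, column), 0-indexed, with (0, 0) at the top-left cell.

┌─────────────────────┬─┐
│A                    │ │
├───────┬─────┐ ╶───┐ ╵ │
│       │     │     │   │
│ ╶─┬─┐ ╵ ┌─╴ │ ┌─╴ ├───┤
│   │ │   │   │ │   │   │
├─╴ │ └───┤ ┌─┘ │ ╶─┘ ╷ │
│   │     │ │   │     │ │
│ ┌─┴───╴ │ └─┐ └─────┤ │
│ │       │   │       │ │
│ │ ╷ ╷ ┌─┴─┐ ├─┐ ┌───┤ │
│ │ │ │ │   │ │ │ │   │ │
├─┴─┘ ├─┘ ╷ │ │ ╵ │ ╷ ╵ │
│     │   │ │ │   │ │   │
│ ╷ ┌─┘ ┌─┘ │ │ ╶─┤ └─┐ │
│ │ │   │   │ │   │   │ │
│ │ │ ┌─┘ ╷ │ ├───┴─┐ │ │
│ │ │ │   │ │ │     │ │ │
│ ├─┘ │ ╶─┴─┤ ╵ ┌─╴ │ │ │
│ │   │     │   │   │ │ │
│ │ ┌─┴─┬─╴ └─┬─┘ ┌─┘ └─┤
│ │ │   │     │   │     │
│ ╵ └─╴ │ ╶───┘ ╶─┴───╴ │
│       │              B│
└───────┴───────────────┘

Using BFS to find shortest path:
Start: (0, 0), End: (11, 11)
Path found:
(0,0) → (0,1) → (0,2) → (0,3) → (0,4) → (0,5) → (0,6) → (0,7) → (1,7) → (1,8) → (1,9) → (2,9) → (2,8) → (3,8) → (3,9) → (3,10) → (2,10) → (2,11) → (3,11) → (4,11) → (5,11) → (6,11) → (6,10) → (5,10) → (5,9) → (6,9) → (7,9) → (7,10) → (8,10) → (9,10) → (10,10) → (10,11) → (11,11)
Number of steps: 32

Solution:

┌─────────────────────┬─┐
│A → → → → → → ↓      │ │
├───────┬─────┐ ╶───┐ ╵ │
│       │     │↳ → ↓│   │
│ ╶─┬─┐ ╵ ┌─╴ │ ┌─╴ ├───┤
│   │ │   │   │ │↓ ↲│↱ ↓│
├─╴ │ └───┤ ┌─┘ │ ╶─┘ ╷ │
│   │     │ │   │↳ → ↑│↓│
│ ┌─┴───╴ │ └─┐ └─────┤ │
│ │       │   │       │↓│
│ │ ╷ ╷ ┌─┴─┐ ├─┐ ┌───┤ │
│ │ │ │ │   │ │ │ │↓ ↰│↓│
├─┴─┘ ├─┘ ╷ │ │ ╵ │ ╷ ╵ │
│     │   │ │ │   │↓│↑ ↲│
│ ╷ ┌─┘ ┌─┘ │ │ ╶─┤ └─┐ │
│ │ │   │   │ │   │↳ ↓│ │
│ │ │ ┌─┘ ╷ │ ├───┴─┐ │ │
│ │ │ │   │ │ │     │↓│ │
│ ├─┘ │ ╶─┴─┤ ╵ ┌─╴ │ │ │
│ │   │     │   │   │↓│ │
│ │ ┌─┴─┬─╴ └─┬─┘ ┌─┘ └─┤
│ │ │   │     │   │  ↳ ↓│
│ ╵ └─╴ │ ╶───┘ ╶─┴───╴ │
│       │              B│
└───────┴───────────────┘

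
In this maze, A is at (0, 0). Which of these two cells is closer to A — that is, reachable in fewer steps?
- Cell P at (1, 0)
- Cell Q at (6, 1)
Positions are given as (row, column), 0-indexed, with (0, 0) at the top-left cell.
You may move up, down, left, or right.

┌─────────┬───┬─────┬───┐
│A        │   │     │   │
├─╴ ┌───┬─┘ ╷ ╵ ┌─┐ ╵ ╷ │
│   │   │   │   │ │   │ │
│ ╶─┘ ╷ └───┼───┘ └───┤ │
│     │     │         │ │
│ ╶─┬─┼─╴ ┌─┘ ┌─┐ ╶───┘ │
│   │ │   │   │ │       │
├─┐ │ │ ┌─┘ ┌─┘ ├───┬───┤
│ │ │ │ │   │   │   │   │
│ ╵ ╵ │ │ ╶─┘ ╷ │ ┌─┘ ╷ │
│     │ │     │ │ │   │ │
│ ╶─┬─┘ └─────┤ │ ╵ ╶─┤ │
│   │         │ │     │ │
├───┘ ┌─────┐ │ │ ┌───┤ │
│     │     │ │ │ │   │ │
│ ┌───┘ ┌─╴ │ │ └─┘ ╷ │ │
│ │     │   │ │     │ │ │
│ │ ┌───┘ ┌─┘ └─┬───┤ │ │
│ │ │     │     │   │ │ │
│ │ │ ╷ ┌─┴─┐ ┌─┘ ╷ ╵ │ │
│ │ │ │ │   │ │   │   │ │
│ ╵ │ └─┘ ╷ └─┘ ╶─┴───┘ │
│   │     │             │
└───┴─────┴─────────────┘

Shortest path A → P at (1, 0): 3 steps
Shortest path A → Q at (6, 1): 11 steps

P is closer (3 steps vs 11 steps).

Path to P:

┌─────────┬───┬─────┬───┐
│A ↓      │   │     │   │
├─╴ ┌───┬─┘ ╷ ╵ ┌─┐ ╵ ╷ │
│P ↲│   │   │   │ │   │ │
│ ╶─┘ ╷ └───┼───┘ └───┤ │
│     │     │         │ │
│ ╶─┬─┼─╴ ┌─┘ ┌─┐ ╶───┘ │
│   │ │   │   │ │       │
├─┐ │ │ ┌─┘ ┌─┘ ├───┬───┤
│ │ │ │ │   │   │   │   │
│ ╵ ╵ │ │ ╶─┘ ╷ │ ┌─┘ ╷ │
│     │ │     │ │ │   │ │
│ ╶─┬─┘ └─────┤ │ ╵ ╶─┤ │
│   │         │ │     │ │
├───┘ ┌─────┐ │ │ ┌───┤ │
│     │     │ │ │ │   │ │
│ ┌───┘ ┌─╴ │ │ └─┘ ╷ │ │
│ │     │   │ │     │ │ │
│ │ ┌───┘ ┌─┘ └─┬───┤ │ │
│ │ │     │     │   │ │ │
│ │ │ ╷ ┌─┴─┐ ┌─┘ ╷ ╵ │ │
│ │ │ │ │   │ │   │   │ │
│ ╵ │ └─┘ ╷ └─┘ ╶─┴───┘ │
│   │     │             │
└───┴─────┴─────────────┘

Path to Q:

┌─────────┬───┬─────┬───┐
│A ↓      │   │     │   │
├─╴ ┌───┬─┘ ╷ ╵ ┌─┐ ╵ ╷ │
│↓ ↲│   │   │   │ │   │ │
│ ╶─┘ ╷ └───┼───┘ └───┤ │
│↓    │     │         │ │
│ ╶─┬─┼─╴ ┌─┘ ┌─┐ ╶───┘ │
│↳ ↓│ │   │   │ │       │
├─┐ │ │ ┌─┘ ┌─┘ ├───┬───┤
│ │↓│ │ │   │   │   │   │
│ ╵ ╵ │ │ ╶─┘ ╷ │ ┌─┘ ╷ │
│↓ ↲  │ │     │ │ │   │ │
│ ╶─┬─┘ └─────┤ │ ╵ ╶─┤ │
│↳ Q│         │ │     │ │
├───┘ ┌─────┐ │ │ ┌───┤ │
│     │     │ │ │ │   │ │
│ ┌───┘ ┌─╴ │ │ └─┘ ╷ │ │
│ │     │   │ │     │ │ │
│ │ ┌───┘ ┌─┘ └─┬───┤ │ │
│ │ │     │     │   │ │ │
│ │ │ ╷ ┌─┴─┐ ┌─┘ ╷ ╵ │ │
│ │ │ │ │   │ │   │   │ │
│ ╵ │ └─┘ ╷ └─┘ ╶─┴───┘ │
│   │     │             │
└───┴─────┴─────────────┘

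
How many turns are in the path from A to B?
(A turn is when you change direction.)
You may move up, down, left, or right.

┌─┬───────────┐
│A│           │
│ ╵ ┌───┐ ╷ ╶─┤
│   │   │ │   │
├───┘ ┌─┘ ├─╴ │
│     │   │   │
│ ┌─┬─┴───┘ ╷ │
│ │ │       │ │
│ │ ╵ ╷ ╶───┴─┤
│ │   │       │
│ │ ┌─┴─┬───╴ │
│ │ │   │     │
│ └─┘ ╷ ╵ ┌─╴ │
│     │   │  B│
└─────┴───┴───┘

Directions: down, right, up, right, right, right, right, down, right, down, left, down, left, left, down, right, right, right, down, down
Number of turns: 12

Solution:

┌─┬───────────┐
│A│↱ → → → ↓  │
│ ╵ ┌───┐ ╷ ╶─┤
│↳ ↑│   │ │↳ ↓│
├───┘ ┌─┘ ├─╴ │
│     │   │↓ ↲│
│ ┌─┬─┴───┘ ╷ │
│ │ │  ↓ ← ↲│ │
│ │ ╵ ╷ ╶───┴─┤
│ │   │↳ → → ↓│
│ │ ┌─┴─┬───╴ │
│ │ │   │    ↓│
│ └─┘ ╷ ╵ ┌─╴ │
│     │   │  B│
└─────┴───┴───┘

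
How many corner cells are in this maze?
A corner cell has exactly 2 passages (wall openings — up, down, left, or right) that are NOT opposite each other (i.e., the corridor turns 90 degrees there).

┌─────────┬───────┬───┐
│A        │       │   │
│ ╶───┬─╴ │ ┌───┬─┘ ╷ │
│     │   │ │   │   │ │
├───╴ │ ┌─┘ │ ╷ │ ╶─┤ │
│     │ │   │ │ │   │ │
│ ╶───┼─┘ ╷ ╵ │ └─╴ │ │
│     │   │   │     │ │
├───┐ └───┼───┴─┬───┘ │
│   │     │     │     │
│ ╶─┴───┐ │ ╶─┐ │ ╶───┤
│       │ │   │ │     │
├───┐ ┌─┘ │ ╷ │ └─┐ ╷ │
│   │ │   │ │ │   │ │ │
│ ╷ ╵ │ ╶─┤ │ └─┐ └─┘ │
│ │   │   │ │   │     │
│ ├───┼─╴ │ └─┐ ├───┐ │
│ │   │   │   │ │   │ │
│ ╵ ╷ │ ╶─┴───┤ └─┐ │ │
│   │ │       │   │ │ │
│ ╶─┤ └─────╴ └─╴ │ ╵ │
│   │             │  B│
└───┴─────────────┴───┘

Counting corner cells (2 non-opposite passages):
Total corners: 65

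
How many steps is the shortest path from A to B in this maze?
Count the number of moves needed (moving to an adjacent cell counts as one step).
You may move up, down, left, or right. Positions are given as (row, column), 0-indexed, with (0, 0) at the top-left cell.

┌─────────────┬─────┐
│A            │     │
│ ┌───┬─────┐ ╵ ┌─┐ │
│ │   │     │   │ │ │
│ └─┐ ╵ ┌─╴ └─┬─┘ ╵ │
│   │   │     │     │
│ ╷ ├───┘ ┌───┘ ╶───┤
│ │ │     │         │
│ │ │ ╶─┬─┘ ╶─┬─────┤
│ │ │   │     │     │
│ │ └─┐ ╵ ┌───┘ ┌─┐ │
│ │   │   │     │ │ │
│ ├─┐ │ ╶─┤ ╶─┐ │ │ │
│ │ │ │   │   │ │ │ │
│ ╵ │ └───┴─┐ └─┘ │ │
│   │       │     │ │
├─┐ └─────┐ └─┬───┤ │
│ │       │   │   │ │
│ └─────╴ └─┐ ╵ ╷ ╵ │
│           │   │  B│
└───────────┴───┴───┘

Using BFS to find shortest path:
Start: (0, 0), End: (9, 9)
Path found:
(0,0) → (1,0) → (2,0) → (2,1) → (3,1) → (4,1) → (5,1) → (5,2) → (6,2) → (7,2) → (7,3) → (7,4) → (7,5) → (8,5) → (8,6) → (9,6) → (9,7) → (8,7) → (8,8) → (9,8) → (9,9)
Number of steps: 20

Solution:

┌─────────────┬─────┐
│A            │     │
│ ┌───┬─────┐ ╵ ┌─┐ │
│↓│   │     │   │ │ │
│ └─┐ ╵ ┌─╴ └─┬─┘ ╵ │
│↳ ↓│   │     │     │
│ ╷ ├───┘ ┌───┘ ╶───┤
│ │↓│     │         │
│ │ │ ╶─┬─┘ ╶─┬─────┤
│ │↓│   │     │     │
│ │ └─┐ ╵ ┌───┘ ┌─┐ │
│ │↳ ↓│   │     │ │ │
│ ├─┐ │ ╶─┤ ╶─┐ │ │ │
│ │ │↓│   │   │ │ │ │
│ ╵ │ └───┴─┐ └─┘ │ │
│   │↳ → → ↓│     │ │
├─┐ └─────┐ └─┬───┤ │
│ │       │↳ ↓│↱ ↓│ │
│ └─────╴ └─┐ ╵ ╷ ╵ │
│           │↳ ↑│↳ B│
└───────────┴───┴───┘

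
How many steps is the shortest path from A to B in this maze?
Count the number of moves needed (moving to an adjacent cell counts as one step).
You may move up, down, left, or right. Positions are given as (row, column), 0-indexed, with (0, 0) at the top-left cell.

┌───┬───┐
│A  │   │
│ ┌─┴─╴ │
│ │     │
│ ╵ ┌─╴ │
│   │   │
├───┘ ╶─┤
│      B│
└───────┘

Using BFS to find shortest path:
Start: (0, 0), End: (3, 3)
Path found:
(0,0) → (1,0) → (2,0) → (2,1) → (1,1) → (1,2) → (1,3) → (2,3) → (2,2) → (3,2) → (3,3)
Number of steps: 10

Solution:

┌───┬───┐
│A  │   │
│ ┌─┴─╴ │
│↓│↱ → ↓│
│ ╵ ┌─╴ │
│↳ ↑│↓ ↲│
├───┘ ╶─┤
│    ↳ B│
└───────┘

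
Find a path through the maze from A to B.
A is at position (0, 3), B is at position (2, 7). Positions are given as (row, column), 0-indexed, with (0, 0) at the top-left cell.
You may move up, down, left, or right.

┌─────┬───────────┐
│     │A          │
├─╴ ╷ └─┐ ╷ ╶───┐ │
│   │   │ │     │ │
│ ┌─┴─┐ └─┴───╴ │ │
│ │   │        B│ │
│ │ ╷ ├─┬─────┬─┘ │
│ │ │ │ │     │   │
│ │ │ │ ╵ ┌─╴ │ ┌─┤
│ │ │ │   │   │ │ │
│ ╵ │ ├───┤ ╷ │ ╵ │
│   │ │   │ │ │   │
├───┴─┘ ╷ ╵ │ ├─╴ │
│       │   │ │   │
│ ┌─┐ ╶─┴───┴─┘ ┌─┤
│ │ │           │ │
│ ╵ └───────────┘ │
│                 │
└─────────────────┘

Finding the shortest path from (0, 3) to (2, 7):
Path length: 6 steps
Directions: right → right → down → right → right → down

Solution:

┌─────┬───────────┐
│     │A → ↓      │
├─╴ ╷ └─┐ ╷ ╶───┐ │
│   │   │ │↳ → ↓│ │
│ ┌─┴─┐ └─┴───╴ │ │
│ │   │        B│ │
│ │ ╷ ├─┬─────┬─┘ │
│ │ │ │ │     │   │
│ │ │ │ ╵ ┌─╴ │ ┌─┤
│ │ │ │   │   │ │ │
│ ╵ │ ├───┤ ╷ │ ╵ │
│   │ │   │ │ │   │
├───┴─┘ ╷ ╵ │ ├─╴ │
│       │   │ │   │
│ ┌─┐ ╶─┴───┴─┘ ┌─┤
│ │ │           │ │
│ ╵ └───────────┘ │
│                 │
└─────────────────┘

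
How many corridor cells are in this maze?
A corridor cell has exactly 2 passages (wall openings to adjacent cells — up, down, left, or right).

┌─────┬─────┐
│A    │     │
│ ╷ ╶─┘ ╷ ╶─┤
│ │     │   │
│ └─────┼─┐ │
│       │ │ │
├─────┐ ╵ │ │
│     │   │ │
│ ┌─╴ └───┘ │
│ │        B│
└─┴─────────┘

Counting cells with exactly 2 passages:
Total corridor cells: 22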